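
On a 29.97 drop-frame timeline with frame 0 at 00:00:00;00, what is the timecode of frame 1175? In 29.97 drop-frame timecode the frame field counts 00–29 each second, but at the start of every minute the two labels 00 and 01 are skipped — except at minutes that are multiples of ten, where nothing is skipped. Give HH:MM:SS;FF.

00:00:39;05

Ten DF minutes hold 17982 frames, so frame 1175 lies in block 0 (frames 0–17981) with 1175 frames into that block.
The block's first minute is 1800 frames and the rest 1798 each; 1175 frames reaches minute 0, so 0 × 18 + 0 × 2 = 0 labels have been skipped so far.
Adding those back, label number 1175 + 0 = 1175 at 30 labels/s is 39 s + 5 f = 0 h 0 min 39 s frame 5, i.e. 00:00:39;05.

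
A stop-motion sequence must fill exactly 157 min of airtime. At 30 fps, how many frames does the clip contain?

157 min = 9420 s.
Frames = 9420 × 30 = 282600.

282600 frames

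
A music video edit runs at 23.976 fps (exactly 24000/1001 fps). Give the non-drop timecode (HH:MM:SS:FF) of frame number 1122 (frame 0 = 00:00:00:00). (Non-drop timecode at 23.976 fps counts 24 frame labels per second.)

00:00:46:18

1122 ÷ 24 = 46 full seconds, remainder 18 frames.
46 s = 0 h 0 min 46 s.
Timecode: 00:00:46:18.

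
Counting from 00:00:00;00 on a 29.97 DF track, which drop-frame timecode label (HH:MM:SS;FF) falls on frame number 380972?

03:31:51;22

Each 10-minute DF block holds 10 × 60 × 30 − 9 × 2 = 17982 frames. 380972 ÷ 17982 → 21 full blocks, remainder 3350.
Within the partial block the first minute is 1800 frames and each further minute 1798, so 1 further minute boundary passed. Total skipped labels = 18 × 21 + 2 × 1 = 380.
Non-drop label index = 380972 + 380 = 381352; at 30 labels/s that is 03:31:51:22, i.e. DF 03:31:51;22.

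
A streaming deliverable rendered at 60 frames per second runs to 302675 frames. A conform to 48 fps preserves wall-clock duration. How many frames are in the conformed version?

Target frames = source frames × (target rate / source rate) = 302675 × (48)/(60) = 302675 × 4/5 = 242140.

242140 frames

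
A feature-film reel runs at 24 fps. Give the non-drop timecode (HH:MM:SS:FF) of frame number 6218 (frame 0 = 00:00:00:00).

00:04:19:02

6218 ÷ 24 = 259 full seconds, remainder 2 frames.
259 s = 0 h 4 min 19 s.
Timecode: 00:04:19:02.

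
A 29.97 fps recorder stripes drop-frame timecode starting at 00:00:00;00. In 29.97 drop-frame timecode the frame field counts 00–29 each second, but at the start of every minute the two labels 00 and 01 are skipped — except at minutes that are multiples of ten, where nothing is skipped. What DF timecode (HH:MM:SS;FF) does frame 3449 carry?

00:01:55;01

Each 10-minute DF block holds 10 × 60 × 30 − 9 × 2 = 17982 frames. 3449 ÷ 17982 → 0 full blocks, remainder 3449.
Within the partial block the first minute is 1800 frames and each further minute 1798, so 1 further minute boundary passed. Total skipped labels = 18 × 0 + 2 × 1 = 2.
Non-drop label index = 3449 + 2 = 3451; at 30 labels/s that is 00:01:55:01, i.e. DF 00:01:55;01.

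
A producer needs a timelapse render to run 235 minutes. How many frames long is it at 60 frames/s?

846000 frames

235 min = 14100 s.
Frames = 14100 × 60 = 846000.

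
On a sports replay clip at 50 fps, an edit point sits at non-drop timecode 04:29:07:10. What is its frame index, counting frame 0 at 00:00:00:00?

807360

Total seconds to the label: (4 × 3600 + 29 × 60 + 7) = 16147.
Frame index = 16147 × 50 + 10 = 807360.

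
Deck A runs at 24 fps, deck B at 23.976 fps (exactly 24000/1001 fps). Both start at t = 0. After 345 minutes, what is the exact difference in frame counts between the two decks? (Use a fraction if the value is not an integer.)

496800/1001 frames

345 min = 20700 s.
A emits 24 × 20700 = 496800 frames; B emits 24000/1001 × 20700 = 496800000/1001.
Difference = 496800/1001 frames (≈ 496.3037); B is behind A.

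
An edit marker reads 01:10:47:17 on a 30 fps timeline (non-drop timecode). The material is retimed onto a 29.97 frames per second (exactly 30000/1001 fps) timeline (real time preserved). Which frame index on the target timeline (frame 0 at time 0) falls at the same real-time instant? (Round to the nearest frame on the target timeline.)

Source frame index: (1×3600 + 10×60 + 47) × 30 + 17 = 127427.
Real time: 127427 / (30) = 127427/30 s.
Target frame: (127427/30) × (30000/1001) = 127427000/1001 ≈ 127299.700 → 127300.

frame 127300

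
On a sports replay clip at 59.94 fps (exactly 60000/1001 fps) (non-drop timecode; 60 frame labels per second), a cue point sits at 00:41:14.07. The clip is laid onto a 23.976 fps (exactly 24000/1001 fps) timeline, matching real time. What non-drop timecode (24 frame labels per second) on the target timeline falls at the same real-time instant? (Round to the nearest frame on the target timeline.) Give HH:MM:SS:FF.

00:41:14:03

Source frame index: (0×3600 + 41×60 + 14) × 60 + 7 = 148447.
Real time: 148447 / (60000/1001) = 148595447/60000 s.
Target frame: (148595447/60000) × (24000/1001) = 296894/5 ≈ 59378.800 → 59379.
At 24 labels/s: frame 59379 → 00:41:14:03.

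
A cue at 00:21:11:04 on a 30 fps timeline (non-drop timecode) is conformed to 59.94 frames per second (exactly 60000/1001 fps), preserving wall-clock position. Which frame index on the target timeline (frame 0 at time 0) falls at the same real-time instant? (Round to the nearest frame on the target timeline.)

Source frame index: (0×3600 + 21×60 + 11) × 30 + 4 = 38134.
Real time: 38134 / (30) = 19067/15 s.
Target frame: (19067/15) × (60000/1001) = 76268000/1001 ≈ 76191.808 → 76192.

frame 76192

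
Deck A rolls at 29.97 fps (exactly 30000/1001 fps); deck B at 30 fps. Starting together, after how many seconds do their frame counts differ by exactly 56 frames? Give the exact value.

The gap grows by |30 − 30000/1001| = 30/1001 frames per second.
Time for a 56-frame gap: 56 ÷ (30/1001) = 28028/15 s.

28028/15 seconds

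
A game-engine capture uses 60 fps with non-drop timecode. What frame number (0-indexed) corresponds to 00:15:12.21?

frame 54741

Total seconds to the label: (0 × 3600 + 15 × 60 + 12) = 912.
Frame index = 912 × 60 + 21 = 54741.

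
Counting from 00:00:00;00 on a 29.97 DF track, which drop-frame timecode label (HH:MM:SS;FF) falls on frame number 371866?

Each 10-minute DF block holds 10 × 60 × 30 − 9 × 2 = 17982 frames. 371866 ÷ 17982 → 20 full blocks, remainder 12226.
Within the partial block the first minute is 1800 frames and each further minute 1798, so 6 further minute boundaries passed. Total skipped labels = 18 × 20 + 2 × 6 = 372.
Non-drop label index = 371866 + 372 = 372238; at 30 labels/s that is 03:26:47:28, i.e. DF 03:26:47;28.

03:26:47;28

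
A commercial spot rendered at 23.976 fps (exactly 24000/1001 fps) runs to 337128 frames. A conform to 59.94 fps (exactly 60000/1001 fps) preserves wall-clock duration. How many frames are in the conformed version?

Frames at target rate = 337128 × (60000/1001) / (24000/1001) = 842820.

842820 frames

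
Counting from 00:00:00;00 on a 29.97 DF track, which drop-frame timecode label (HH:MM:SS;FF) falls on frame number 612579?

05:40:39;21

Each 10-minute DF block holds 10 × 60 × 30 − 9 × 2 = 17982 frames. 612579 ÷ 17982 → 34 full blocks, remainder 1191.
Within the partial block the first minute is 1800 frames and each further minute 1798, so 0 further minute boundaries passed. Total skipped labels = 18 × 34 + 2 × 0 = 612.
Non-drop label index = 612579 + 612 = 613191; at 30 labels/s that is 05:40:39:21, i.e. DF 05:40:39;21.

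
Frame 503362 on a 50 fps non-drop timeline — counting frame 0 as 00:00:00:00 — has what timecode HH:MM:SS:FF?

503362 ÷ 50 = 10067 full seconds, remainder 12 frames.
10067 s = 2 h 47 min 47 s.
Timecode: 02:47:47:12.

02:47:47:12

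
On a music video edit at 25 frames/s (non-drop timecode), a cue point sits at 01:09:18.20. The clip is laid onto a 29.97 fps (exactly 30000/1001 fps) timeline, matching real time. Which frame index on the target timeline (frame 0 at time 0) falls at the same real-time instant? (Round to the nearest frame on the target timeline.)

Source frame index: (1×3600 + 9×60 + 18) × 25 + 20 = 103970.
Real time: 103970 / (25) = 20794/5 s.
Target frame: (20794/5) × (30000/1001) = 124764000/1001 ≈ 124639.361 → 124639.

frame 124639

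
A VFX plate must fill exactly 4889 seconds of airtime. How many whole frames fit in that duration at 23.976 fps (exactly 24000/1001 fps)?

117218 frames

Frames = 4889 × 24000/1001 = 117336000/1001 ≈ 117218.7812.
Complete frames: 117218.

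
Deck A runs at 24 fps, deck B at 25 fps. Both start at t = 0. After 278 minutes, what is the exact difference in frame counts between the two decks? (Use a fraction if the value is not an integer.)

16680 frames

278 min = 16680 s.
A emits 24 × 16680 = 400320 frames; B emits 25 × 16680 = 417000.
Difference = 16680 frames; B is ahead of A.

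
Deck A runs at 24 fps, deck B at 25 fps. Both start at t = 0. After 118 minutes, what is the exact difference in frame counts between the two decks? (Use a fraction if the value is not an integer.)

7080 frames

118 min = 7080 s.
A emits 24 × 7080 = 169920 frames; B emits 25 × 7080 = 177000.
Difference = 7080 frames; B is ahead of A.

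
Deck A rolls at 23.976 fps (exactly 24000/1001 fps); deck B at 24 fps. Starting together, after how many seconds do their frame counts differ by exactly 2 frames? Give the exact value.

1001/12 seconds

The gap grows by |24 − 24000/1001| = 24/1001 frames per second.
Time for a 2-frame gap: 2 ÷ (24/1001) = 1001/12 s.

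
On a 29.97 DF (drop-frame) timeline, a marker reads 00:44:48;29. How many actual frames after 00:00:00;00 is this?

As if non-drop at 30 labels/s: (0 × 3600 + 44 × 60 + 48) × 30 + 29 = 80669.
Minute boundaries passed: 44; those not divisible by 10: 44 − 4 = 40; dropped labels = 2 × 40 = 80.
Actual frame index = 80669 − 80 = 80589.

80589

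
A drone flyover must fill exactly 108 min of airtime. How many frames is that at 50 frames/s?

324000 frames

108 min = 6480 s.
Frames = 6480 × 50 = 324000.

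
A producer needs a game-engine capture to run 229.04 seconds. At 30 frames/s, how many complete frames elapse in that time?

Frames = 229.04 × 30 = 34356/5 ≈ 6871.2000.
Complete frames: 6871.

6871 frames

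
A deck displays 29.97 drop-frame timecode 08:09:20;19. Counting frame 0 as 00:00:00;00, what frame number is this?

879937

Complete 10-minute blocks: 48, each 17982 frames → 863136.
Remaining 9 whole minutes in the current block: 1800 + 8 × 1798 = 16184 frames.
Within the current minute: 20 × 30 + 19 − 2 = 617 (labels ;00/;01 skipped at this minute). Total = 863136 + 16184 + 617 = 879937.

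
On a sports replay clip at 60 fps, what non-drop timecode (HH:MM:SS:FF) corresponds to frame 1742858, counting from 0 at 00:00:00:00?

1742858 ÷ 60 = 29047 full seconds, remainder 38 frames.
29047 s = 8 h 4 min 7 s.
Timecode: 08:04:07:38.

08:04:07:38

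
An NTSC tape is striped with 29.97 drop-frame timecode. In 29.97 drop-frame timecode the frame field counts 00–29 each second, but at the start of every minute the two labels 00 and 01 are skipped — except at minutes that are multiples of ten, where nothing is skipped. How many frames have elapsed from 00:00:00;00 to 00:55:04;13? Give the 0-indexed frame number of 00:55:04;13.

Complete 10-minute blocks: 5, each 17982 frames → 89910.
Remaining 5 whole minutes in the current block: 1800 + 4 × 1798 = 8992 frames.
Within the current minute: 4 × 30 + 13 − 2 = 131 (labels ;00/;01 skipped at this minute). Total = 89910 + 8992 + 131 = 99033.

99033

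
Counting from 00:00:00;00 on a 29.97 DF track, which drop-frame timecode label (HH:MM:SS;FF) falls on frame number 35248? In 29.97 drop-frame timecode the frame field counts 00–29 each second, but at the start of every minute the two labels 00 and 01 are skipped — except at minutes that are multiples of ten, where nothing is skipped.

00:19:36;04

Ten DF minutes hold 17982 frames, so frame 35248 lies in block 1 (frames 17982–35963) with 17266 frames into that block.
The block's first minute is 1800 frames and the rest 1798 each; 17266 frames reaches minute 9, so 1 × 18 + 9 × 2 = 36 labels have been skipped so far.
Adding those back, label number 35248 + 36 = 35284 at 30 labels/s is 1176 s + 4 f = 0 h 19 min 36 s frame 4, i.e. 00:19:36;04.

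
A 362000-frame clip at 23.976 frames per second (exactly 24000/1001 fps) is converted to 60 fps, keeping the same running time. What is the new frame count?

905905 frames

Target frames = source frames × (target rate / source rate) = 362000 × (60)/(24000/1001) = 362000 × 1001/400 = 905905.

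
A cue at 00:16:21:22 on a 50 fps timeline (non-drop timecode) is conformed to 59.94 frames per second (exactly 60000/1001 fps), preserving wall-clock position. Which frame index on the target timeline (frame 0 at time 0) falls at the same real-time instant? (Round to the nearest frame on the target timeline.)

frame 58828

Source frame index: (0×3600 + 16×60 + 21) × 50 + 22 = 49072.
Real time: 49072 / (50) = 24536/25 s.
Target frame: (24536/25) × (60000/1001) = 58886400/1001 ≈ 58827.572 → 58828.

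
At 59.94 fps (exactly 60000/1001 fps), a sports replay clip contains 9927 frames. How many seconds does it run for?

Running time = 9927 / (60000/1001) = 165.61545 s.

165.61545 seconds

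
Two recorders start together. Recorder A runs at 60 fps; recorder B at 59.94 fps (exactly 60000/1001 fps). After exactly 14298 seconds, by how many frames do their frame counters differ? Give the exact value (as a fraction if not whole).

A emits 60 × 14298 = 857880 frames; B emits 60000/1001 × 14298 = 857880000/1001.
Difference = 857880/1001 frames (≈ 857.0230); B is behind A.

857880/1001 frames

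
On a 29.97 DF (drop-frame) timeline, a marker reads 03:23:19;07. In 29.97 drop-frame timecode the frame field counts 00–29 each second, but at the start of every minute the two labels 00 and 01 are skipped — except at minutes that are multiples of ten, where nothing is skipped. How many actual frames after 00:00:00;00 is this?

As if non-drop at 30 labels/s: (3 × 3600 + 23 × 60 + 19) × 30 + 7 = 365977.
Minute boundaries passed: 203; those not divisible by 10: 203 − 20 = 183; dropped labels = 2 × 183 = 366.
Actual frame index = 365977 − 366 = 365611.

365611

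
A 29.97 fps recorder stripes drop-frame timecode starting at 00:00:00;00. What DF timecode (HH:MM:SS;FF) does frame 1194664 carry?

Each 10-minute DF block holds 10 × 60 × 30 − 9 × 2 = 17982 frames. 1194664 ÷ 17982 → 66 full blocks, remainder 7852.
Within the partial block the first minute is 1800 frames and each further minute 1798, so 4 further minute boundaries passed. Total skipped labels = 18 × 66 + 2 × 4 = 1196.
Non-drop label index = 1194664 + 1196 = 1195860; at 30 labels/s that is 11:04:22:00, i.e. DF 11:04:22;00.

11:04:22;00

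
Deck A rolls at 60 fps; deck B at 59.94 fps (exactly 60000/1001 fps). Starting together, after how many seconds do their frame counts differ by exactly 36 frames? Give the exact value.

The gap grows by |60000/1001 − 60| = 60/1001 frames per second.
Time for a 36-frame gap: 36 ÷ (60/1001) = 600.6 s.

600.6 seconds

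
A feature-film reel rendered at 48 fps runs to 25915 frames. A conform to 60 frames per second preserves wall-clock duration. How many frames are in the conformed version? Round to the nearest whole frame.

Frames at target rate = 25915 × (60) / (48) = 129575/4 ≈ 32393.750.
Nearest whole frame: 32394.

32394 frames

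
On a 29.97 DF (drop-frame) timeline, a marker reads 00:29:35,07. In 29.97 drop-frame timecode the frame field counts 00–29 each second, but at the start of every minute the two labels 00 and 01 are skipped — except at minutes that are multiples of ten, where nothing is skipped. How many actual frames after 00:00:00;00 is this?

Complete 10-minute blocks: 2, each 17982 frames → 35964.
Remaining 9 whole minutes in the current block: 1800 + 8 × 1798 = 16184 frames.
Within the current minute: 35 × 30 + 7 − 2 = 1055 (labels ;00/;01 skipped at this minute). Total = 35964 + 16184 + 1055 = 53203.

53203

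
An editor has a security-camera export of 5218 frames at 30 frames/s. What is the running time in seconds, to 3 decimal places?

Running time = 5218 × 1/30 = 2609/15 s ≈ 173.933 s.

173.933 seconds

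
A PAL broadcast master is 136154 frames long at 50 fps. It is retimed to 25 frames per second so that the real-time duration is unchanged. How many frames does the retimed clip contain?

Target frames = source frames × (target rate / source rate) = 136154 × (25)/(50) = 136154 × 1/2 = 68077.

68077 frames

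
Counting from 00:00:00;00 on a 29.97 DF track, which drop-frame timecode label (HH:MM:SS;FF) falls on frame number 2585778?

23:57:58;26

Each 10-minute DF block holds 10 × 60 × 30 − 9 × 2 = 17982 frames. 2585778 ÷ 17982 → 143 full blocks, remainder 14352.
Within the partial block the first minute is 1800 frames and each further minute 1798, so 7 further minute boundaries passed. Total skipped labels = 18 × 143 + 2 × 7 = 2588.
Non-drop label index = 2585778 + 2588 = 2588366; at 30 labels/s that is 23:57:58:26, i.e. DF 23:57:58;26.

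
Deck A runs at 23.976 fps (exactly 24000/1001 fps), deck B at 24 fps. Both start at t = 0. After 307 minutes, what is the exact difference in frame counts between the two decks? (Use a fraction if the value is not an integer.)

442080/1001 frames

307 min = 18420 s.
A emits 24000/1001 × 18420 = 442080000/1001 frames; B emits 24 × 18420 = 442080.
Difference = 442080/1001 frames (≈ 441.6384); B is ahead of A.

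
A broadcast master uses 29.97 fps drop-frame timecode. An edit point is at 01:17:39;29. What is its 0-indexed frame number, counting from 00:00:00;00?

As if non-drop at 30 labels/s: (1 × 3600 + 17 × 60 + 39) × 30 + 29 = 139799.
Minute boundaries passed: 77; those not divisible by 10: 77 − 7 = 70; dropped labels = 2 × 70 = 140.
Actual frame index = 139799 − 140 = 139659.

139659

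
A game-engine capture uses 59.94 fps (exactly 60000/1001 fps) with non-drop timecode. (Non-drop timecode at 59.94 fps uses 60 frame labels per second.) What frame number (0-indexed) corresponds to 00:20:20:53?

Total seconds to the label: (0 × 3600 + 20 × 60 + 20) = 1220.
Frame index = 1220 × 60 + 53 = 73253.

frame 73253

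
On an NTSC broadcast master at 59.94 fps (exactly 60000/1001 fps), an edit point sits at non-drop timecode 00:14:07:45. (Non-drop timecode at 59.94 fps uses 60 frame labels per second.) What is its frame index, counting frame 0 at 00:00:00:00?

Total seconds to the label: (0 × 3600 + 14 × 60 + 7) = 847.
Frame index = 847 × 60 + 45 = 50865.

50865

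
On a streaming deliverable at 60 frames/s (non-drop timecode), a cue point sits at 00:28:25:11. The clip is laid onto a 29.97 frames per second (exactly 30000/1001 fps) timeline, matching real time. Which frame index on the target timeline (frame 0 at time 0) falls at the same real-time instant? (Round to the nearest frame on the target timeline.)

Source frame index: (0×3600 + 28×60 + 25) × 60 + 11 = 102311.
Real time: 102311 / (60) = 102311/60 s.
Target frame: (102311/60) × (30000/1001) = 4650500/91 ≈ 51104.396 → 51104.

frame 51104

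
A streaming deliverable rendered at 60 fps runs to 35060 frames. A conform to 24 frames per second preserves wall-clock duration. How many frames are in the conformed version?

Target frames = source frames × (target rate / source rate) = 35060 × (24)/(60) = 35060 × 2/5 = 14024.

14024 frames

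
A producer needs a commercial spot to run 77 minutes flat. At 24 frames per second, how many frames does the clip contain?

77 min = 4620 s.
Frames = 4620 × 24 = 110880.

110880 frames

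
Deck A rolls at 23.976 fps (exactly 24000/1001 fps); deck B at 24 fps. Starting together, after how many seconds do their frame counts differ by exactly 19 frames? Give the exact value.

The gap grows by |24 − 24000/1001| = 24/1001 frames per second.
Time for a 19-frame gap: 19 ÷ (24/1001) = 19019/24 s.

19019/24 seconds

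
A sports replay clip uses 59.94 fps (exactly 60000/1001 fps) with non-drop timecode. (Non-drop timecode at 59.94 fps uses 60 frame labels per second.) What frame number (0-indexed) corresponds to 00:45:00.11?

frame 162011

Total seconds to the label: (0 × 3600 + 45 × 60 + 0) = 2700.
Frame index = 2700 × 60 + 11 = 162011.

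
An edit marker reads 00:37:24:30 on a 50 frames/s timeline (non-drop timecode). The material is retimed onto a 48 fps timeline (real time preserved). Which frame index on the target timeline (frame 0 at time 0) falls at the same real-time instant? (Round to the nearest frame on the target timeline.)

Source frame index: (0×3600 + 37×60 + 24) × 50 + 30 = 112230.
Real time: 112230 / (50) = 11223/5 s.
Target frame: (11223/5) × (48) = 538704/5 ≈ 107740.800 → 107741.

frame 107741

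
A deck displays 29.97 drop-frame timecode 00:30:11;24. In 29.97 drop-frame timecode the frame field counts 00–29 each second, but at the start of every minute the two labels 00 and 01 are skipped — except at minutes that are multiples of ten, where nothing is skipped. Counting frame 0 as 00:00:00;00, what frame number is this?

54300

Complete 10-minute blocks: 3, each 17982 frames → 53946.
Remaining 0 whole minutes in the current block: 0 frames.
Within the current minute: 11 × 30 + 24 = 354. Total = 53946 + 0 + 354 = 54300.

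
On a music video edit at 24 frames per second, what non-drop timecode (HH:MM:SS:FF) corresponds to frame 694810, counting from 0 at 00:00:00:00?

08:02:30:10

694810 ÷ 24 = 28950 full seconds, remainder 10 frames.
28950 s = 8 h 2 min 30 s.
Timecode: 08:02:30:10.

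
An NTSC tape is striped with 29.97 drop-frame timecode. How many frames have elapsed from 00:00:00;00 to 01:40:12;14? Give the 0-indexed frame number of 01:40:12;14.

Complete 10-minute blocks: 10, each 17982 frames → 179820.
Remaining 0 whole minutes in the current block: 0 frames.
Within the current minute: 12 × 30 + 14 = 374. Total = 179820 + 0 + 374 = 180194.

180194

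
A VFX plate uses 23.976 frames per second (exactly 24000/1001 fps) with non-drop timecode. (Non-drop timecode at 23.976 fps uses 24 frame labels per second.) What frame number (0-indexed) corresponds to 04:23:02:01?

Total seconds to the label: (4 × 3600 + 23 × 60 + 2) = 15782.
Frame index = 15782 × 24 + 1 = 378769.

frame 378769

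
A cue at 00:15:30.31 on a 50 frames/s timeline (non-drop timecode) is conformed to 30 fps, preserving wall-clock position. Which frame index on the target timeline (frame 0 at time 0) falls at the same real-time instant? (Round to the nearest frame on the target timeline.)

Source frame index: (0×3600 + 15×60 + 30) × 50 + 31 = 46531.
Real time: 46531 / (50) = 46531/50 s.
Target frame: (46531/50) × (30) = 139593/5 ≈ 27918.600 → 27919.

frame 27919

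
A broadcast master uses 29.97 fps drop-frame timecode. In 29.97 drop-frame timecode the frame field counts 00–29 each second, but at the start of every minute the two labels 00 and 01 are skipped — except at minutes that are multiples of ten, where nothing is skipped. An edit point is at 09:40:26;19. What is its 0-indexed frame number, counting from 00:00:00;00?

1043755

Complete 10-minute blocks: 58, each 17982 frames → 1042956.
Remaining 0 whole minutes in the current block: 0 frames.
Within the current minute: 26 × 30 + 19 = 799. Total = 1042956 + 0 + 799 = 1043755.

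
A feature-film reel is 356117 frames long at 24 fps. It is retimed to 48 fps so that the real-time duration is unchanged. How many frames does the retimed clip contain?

Frames at target rate = 356117 × (48) / (24) = 712234.

712234 frames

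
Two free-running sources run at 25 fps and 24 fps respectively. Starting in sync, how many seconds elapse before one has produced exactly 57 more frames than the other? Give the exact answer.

The gap grows by |24 − 25| = 1 frame per second.
Time for a 57-frame gap: 57 ÷ (1) = 57 s.

57 seconds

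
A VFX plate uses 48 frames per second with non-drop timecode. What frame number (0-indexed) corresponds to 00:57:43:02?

Total seconds to the label: (0 × 3600 + 57 × 60 + 43) = 3463.
Frame index = 3463 × 48 + 2 = 166226.

166226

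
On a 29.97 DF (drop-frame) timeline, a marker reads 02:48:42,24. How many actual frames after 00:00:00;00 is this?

303380

Complete 10-minute blocks: 16, each 17982 frames → 287712.
Remaining 8 whole minutes in the current block: 1800 + 7 × 1798 = 14386 frames.
Within the current minute: 42 × 30 + 24 − 2 = 1282 (labels ;00/;01 skipped at this minute). Total = 287712 + 14386 + 1282 = 303380.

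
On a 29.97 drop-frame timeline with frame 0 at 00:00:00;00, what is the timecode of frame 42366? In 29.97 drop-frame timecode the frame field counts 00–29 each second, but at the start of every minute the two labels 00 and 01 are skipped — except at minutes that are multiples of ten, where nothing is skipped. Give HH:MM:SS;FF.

00:23:33;18

Each 10-minute DF block holds 10 × 60 × 30 − 9 × 2 = 17982 frames. 42366 ÷ 17982 → 2 full blocks, remainder 6402.
Within the partial block the first minute is 1800 frames and each further minute 1798, so 3 further minute boundaries passed. Total skipped labels = 18 × 2 + 2 × 3 = 42.
Non-drop label index = 42366 + 42 = 42408; at 30 labels/s that is 00:23:33:18, i.e. DF 00:23:33;18.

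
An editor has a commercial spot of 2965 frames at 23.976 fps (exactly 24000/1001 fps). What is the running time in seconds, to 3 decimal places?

123.665 seconds

Running time = 2965 × 1001/24000 = 593593/4800 s ≈ 123.665 s.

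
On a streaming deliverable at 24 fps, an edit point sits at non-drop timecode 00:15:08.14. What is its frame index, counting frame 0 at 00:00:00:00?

Total seconds to the label: (0 × 3600 + 15 × 60 + 8) = 908.
Frame index = 908 × 24 + 14 = 21806.

frame 21806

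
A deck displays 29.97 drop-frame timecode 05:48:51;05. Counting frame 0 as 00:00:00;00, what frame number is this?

627307

As if non-drop at 30 labels/s: (5 × 3600 + 48 × 60 + 51) × 30 + 5 = 627935.
Minute boundaries passed: 348; those not divisible by 10: 348 − 34 = 314; dropped labels = 2 × 314 = 628.
Actual frame index = 627935 − 628 = 627307.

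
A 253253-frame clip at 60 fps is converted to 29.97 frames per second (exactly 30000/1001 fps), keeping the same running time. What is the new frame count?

126500 frames

Target frames = source frames × (target rate / source rate) = 253253 × (30000/1001)/(60) = 253253 × 500/1001 = 126500.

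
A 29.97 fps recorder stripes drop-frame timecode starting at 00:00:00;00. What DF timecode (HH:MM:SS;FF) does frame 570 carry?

Each 10-minute DF block holds 10 × 60 × 30 − 9 × 2 = 17982 frames. 570 ÷ 17982 → 0 full blocks, remainder 570.
Within the partial block the first minute is 1800 frames and each further minute 1798, so 0 further minute boundaries passed. Total skipped labels = 18 × 0 + 2 × 0 = 0.
Non-drop label index = 570 + 0 = 570; at 30 labels/s that is 00:00:19:00, i.e. DF 00:00:19;00.

00:00:19;00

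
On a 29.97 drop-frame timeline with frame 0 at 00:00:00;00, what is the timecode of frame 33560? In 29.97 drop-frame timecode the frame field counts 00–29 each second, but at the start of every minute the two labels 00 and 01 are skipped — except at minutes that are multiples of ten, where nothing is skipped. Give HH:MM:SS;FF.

00:18:39;24

Ten DF minutes hold 17982 frames, so frame 33560 lies in block 1 (frames 17982–35963) with 15578 frames into that block.
The block's first minute is 1800 frames and the rest 1798 each; 15578 frames reaches minute 8, so 1 × 18 + 8 × 2 = 34 labels have been skipped so far.
Adding those back, label number 33560 + 34 = 33594 at 30 labels/s is 1119 s + 24 f = 0 h 18 min 39 s frame 24, i.e. 00:18:39;24.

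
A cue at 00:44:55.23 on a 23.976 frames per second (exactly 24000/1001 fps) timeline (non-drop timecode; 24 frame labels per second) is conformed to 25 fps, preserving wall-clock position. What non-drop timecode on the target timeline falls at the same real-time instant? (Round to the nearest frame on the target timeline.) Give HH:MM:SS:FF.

00:44:58:16

Source frame index: (0×3600 + 44×60 + 55) × 24 + 23 = 64703.
Real time: 64703 / (24000/1001) = 64767703/24000 s.
Target frame: (64767703/24000) × (25) = 64767703/960 ≈ 67466.357 → 67466.
At 25 labels/s: frame 67466 → 00:44:58:16.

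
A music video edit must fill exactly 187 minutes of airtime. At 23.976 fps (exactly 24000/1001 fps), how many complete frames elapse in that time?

187 min = 11220 s.
Frames = 11220 × 24000/1001 = 24480000/91 ≈ 269010.9890.
Complete frames: 269010.

269010 frames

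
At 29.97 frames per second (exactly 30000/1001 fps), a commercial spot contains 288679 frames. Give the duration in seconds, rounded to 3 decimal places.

Running time = 288679 × 1001/30000 = 288967679/30000 s ≈ 9632.256 s.

9632.256 seconds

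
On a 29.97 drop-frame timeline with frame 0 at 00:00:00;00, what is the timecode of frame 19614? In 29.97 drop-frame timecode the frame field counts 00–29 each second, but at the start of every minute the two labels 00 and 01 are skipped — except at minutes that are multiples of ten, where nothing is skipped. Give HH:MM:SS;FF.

Each 10-minute DF block holds 10 × 60 × 30 − 9 × 2 = 17982 frames. 19614 ÷ 17982 → 1 full block, remainder 1632.
Within the partial block the first minute is 1800 frames and each further minute 1798, so 0 further minute boundaries passed. Total skipped labels = 18 × 1 + 2 × 0 = 18.
Non-drop label index = 19614 + 18 = 19632; at 30 labels/s that is 00:10:54:12, i.e. DF 00:10:54;12.

00:10:54;12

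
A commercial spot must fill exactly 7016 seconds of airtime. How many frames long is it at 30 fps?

Frames = 7016 × 30 = 210480.

210480 frames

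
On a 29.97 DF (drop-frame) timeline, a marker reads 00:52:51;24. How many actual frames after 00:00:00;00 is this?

95060

As if non-drop at 30 labels/s: (0 × 3600 + 52 × 60 + 51) × 30 + 24 = 95154.
Minute boundaries passed: 52; those not divisible by 10: 52 − 5 = 47; dropped labels = 2 × 47 = 94.
Actual frame index = 95154 − 94 = 95060.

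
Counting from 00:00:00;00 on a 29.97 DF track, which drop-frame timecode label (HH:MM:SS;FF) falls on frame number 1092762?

Each 10-minute DF block holds 10 × 60 × 30 − 9 × 2 = 17982 frames. 1092762 ÷ 17982 → 60 full blocks, remainder 13842.
Within the partial block the first minute is 1800 frames and each further minute 1798, so 7 further minute boundaries passed. Total skipped labels = 18 × 60 + 2 × 7 = 1094.
Non-drop label index = 1092762 + 1094 = 1093856; at 30 labels/s that is 10:07:41:26, i.e. DF 10:07:41;26.

10:07:41;26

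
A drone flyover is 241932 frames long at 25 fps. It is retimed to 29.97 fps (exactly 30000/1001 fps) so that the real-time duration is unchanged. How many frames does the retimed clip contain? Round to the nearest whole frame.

Frames at target rate = 241932 × (30000/1001) / (25) = 290318400/1001 ≈ 290028.372.
Nearest whole frame: 290028.

290028 frames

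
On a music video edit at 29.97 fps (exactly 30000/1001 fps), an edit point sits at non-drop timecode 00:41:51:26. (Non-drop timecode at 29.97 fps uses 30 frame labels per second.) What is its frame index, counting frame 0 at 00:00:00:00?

75356

Total seconds to the label: (0 × 3600 + 41 × 60 + 51) = 2511.
Frame index = 2511 × 30 + 26 = 75356.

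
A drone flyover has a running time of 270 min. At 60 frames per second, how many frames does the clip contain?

270 min = 16200 s.
Frames = 16200 × 60 = 972000.

972000 frames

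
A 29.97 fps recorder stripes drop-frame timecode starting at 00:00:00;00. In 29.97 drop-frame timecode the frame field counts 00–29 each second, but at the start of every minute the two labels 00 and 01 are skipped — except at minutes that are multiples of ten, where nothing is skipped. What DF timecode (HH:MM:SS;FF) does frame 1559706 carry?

14:27:22;08

Ten DF minutes hold 17982 frames, so frame 1559706 lies in block 86 (frames 1546452–1564433) with 13254 frames into that block.
The block's first minute is 1800 frames and the rest 1798 each; 13254 frames reaches minute 7, so 86 × 18 + 7 × 2 = 1562 labels have been skipped so far.
Adding those back, label number 1559706 + 1562 = 1561268 at 30 labels/s is 52042 s + 8 f = 14 h 27 min 22 s frame 8, i.e. 14:27:22;08.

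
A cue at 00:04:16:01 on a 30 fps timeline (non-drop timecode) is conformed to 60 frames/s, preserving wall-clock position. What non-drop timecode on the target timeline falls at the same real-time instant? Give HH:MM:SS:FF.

00:04:16:02

Source frame index: (0×3600 + 4×60 + 16) × 30 + 1 = 7681.
Real time: 7681 / (30) = 7681/30 s.
Target frame: (7681/30) × (60) = 15362.
At 60 labels/s: frame 15362 → 00:04:16:02.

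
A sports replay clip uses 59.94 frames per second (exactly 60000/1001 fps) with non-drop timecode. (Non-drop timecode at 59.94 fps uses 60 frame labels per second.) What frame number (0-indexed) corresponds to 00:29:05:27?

104727

Total seconds to the label: (0 × 3600 + 29 × 60 + 5) = 1745.
Frame index = 1745 × 60 + 27 = 104727.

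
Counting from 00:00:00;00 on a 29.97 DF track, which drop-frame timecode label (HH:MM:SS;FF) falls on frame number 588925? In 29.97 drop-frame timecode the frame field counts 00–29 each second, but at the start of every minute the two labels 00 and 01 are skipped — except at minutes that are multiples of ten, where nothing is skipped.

05:27:30;15

Each 10-minute DF block holds 10 × 60 × 30 − 9 × 2 = 17982 frames. 588925 ÷ 17982 → 32 full blocks, remainder 13501.
Within the partial block the first minute is 1800 frames and each further minute 1798, so 7 further minute boundaries passed. Total skipped labels = 18 × 32 + 2 × 7 = 590.
Non-drop label index = 588925 + 590 = 589515; at 30 labels/s that is 05:27:30:15, i.e. DF 05:27:30;15.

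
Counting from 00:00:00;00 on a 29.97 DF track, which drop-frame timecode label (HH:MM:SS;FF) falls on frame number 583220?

05:24:20;04

Ten DF minutes hold 17982 frames, so frame 583220 lies in block 32 (frames 575424–593405) with 7796 frames into that block.
The block's first minute is 1800 frames and the rest 1798 each; 7796 frames reaches minute 4, so 32 × 18 + 4 × 2 = 584 labels have been skipped so far.
Adding those back, label number 583220 + 584 = 583804 at 30 labels/s is 19460 s + 4 f = 5 h 24 min 20 s frame 4, i.e. 05:24:20;04.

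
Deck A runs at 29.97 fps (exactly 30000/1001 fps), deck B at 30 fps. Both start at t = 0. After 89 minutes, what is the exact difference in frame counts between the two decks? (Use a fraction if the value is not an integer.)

89 min = 5340 s.
A emits 30000/1001 × 5340 = 160200000/1001 frames; B emits 30 × 5340 = 160200.
Difference = 160200/1001 frames (≈ 160.0400); B is ahead of A.

160200/1001 frames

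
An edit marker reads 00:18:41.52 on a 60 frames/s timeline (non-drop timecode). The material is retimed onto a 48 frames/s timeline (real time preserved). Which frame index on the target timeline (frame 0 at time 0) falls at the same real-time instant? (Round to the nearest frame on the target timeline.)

Source frame index: (0×3600 + 18×60 + 41) × 60 + 52 = 67312.
Real time: 67312 / (60) = 16828/15 s.
Target frame: (16828/15) × (48) = 269248/5 ≈ 53849.600 → 53850.

frame 53850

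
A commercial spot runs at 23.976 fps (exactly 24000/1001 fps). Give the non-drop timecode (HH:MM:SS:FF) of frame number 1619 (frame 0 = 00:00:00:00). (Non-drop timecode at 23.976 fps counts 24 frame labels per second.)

1619 ÷ 24 = 67 full seconds, remainder 11 frames.
67 s = 0 h 1 min 7 s.
Timecode: 00:01:07:11.

00:01:07:11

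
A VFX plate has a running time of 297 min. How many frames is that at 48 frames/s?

855360 frames

297 min = 17820 s.
Frames = 17820 × 48 = 855360.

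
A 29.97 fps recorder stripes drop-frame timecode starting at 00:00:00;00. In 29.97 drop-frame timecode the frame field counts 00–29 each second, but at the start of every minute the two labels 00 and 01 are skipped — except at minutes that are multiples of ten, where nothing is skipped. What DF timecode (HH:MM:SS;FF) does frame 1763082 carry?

16:20:28;06

Each 10-minute DF block holds 10 × 60 × 30 − 9 × 2 = 17982 frames. 1763082 ÷ 17982 → 98 full blocks, remainder 846.
Within the partial block the first minute is 1800 frames and each further minute 1798, so 0 further minute boundaries passed. Total skipped labels = 18 × 98 + 2 × 0 = 1764.
Non-drop label index = 1763082 + 1764 = 1764846; at 30 labels/s that is 16:20:28:06, i.e. DF 16:20:28;06.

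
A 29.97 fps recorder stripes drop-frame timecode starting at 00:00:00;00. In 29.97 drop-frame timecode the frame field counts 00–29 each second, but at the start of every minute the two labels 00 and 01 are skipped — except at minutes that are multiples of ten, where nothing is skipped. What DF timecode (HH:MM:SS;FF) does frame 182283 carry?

Ten DF minutes hold 17982 frames, so frame 182283 lies in block 10 (frames 179820–197801) with 2463 frames into that block.
The block's first minute is 1800 frames and the rest 1798 each; 2463 frames reaches minute 1, so 10 × 18 + 1 × 2 = 182 labels have been skipped so far.
Adding those back, label number 182283 + 182 = 182465 at 30 labels/s is 6082 s + 5 f = 1 h 41 min 22 s frame 5, i.e. 01:41:22;05.

01:41:22;05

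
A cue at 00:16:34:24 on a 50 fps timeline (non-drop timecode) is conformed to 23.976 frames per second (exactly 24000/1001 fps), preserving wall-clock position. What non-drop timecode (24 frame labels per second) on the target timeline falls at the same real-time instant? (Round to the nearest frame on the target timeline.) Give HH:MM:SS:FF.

00:16:33:12

Source frame index: (0×3600 + 16×60 + 34) × 50 + 24 = 49724.
Real time: 49724 / (50) = 24862/25 s.
Target frame: (24862/25) × (24000/1001) = 23867520/1001 ≈ 23843.676 → 23844.
At 24 labels/s: frame 23844 → 00:16:33:12.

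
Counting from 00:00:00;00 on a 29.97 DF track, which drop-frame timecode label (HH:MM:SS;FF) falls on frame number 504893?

04:40:46;17

Ten DF minutes hold 17982 frames, so frame 504893 lies in block 28 (frames 503496–521477) with 1397 frames into that block.
The block's first minute is 1800 frames and the rest 1798 each; 1397 frames reaches minute 0, so 28 × 18 + 0 × 2 = 504 labels have been skipped so far.
Adding those back, label number 504893 + 504 = 505397 at 30 labels/s is 16846 s + 17 f = 4 h 40 min 46 s frame 17, i.e. 04:40:46;17.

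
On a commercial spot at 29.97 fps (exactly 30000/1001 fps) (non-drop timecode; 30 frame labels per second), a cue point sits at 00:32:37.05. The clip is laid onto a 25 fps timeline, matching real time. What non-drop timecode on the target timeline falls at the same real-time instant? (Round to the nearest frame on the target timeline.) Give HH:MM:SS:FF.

00:32:39:03

Source frame index: (0×3600 + 32×60 + 37) × 30 + 5 = 58715.
Real time: 58715 / (30000/1001) = 11754743/6000 s.
Target frame: (11754743/6000) × (25) = 11754743/240 ≈ 48978.096 → 48978.
At 25 labels/s: frame 48978 → 00:32:39:03.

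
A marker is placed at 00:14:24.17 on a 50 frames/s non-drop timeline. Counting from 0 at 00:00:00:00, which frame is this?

43217

Total seconds to the label: (0 × 3600 + 14 × 60 + 24) = 864.
Frame index = 864 × 50 + 17 = 43217.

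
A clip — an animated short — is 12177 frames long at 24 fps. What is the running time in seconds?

Running time = 12177 / (24) = 507.375 s.

507.375 seconds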